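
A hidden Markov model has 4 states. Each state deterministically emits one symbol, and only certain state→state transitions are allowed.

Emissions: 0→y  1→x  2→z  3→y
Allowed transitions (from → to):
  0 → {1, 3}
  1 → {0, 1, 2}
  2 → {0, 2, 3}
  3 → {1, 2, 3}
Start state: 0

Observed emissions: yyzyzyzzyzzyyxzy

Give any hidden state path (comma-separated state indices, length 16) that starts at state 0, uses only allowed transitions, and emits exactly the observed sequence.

  0: obs=y cand={0,3} pick 0 [start]
  1: obs=y cand={0,3} pick 3 [0->3 ok]
  2: obs=z cand={2} pick 2 [3->2 ok]
  3: obs=y cand={0,3} pick 3 [2->3 ok]
  4: obs=z cand={2} pick 2 [3->2 ok]
  5: obs=y cand={0,3} pick 3 [2->3 ok]
  6: obs=z cand={2} pick 2 [3->2 ok]
  7: obs=z cand={2} pick 2 [2->2 ok]
  8: obs=y cand={0,3} pick 3 [2->3 ok]
  9: obs=z cand={2} pick 2 [3->2 ok]
  10: obs=z cand={2} pick 2 [2->2 ok]
  11: obs=y cand={0,3} pick 3 [2->3 ok]
  12: obs=y cand={0,3} pick 3 [3->3 ok]
  13: obs=x cand={1} pick 1 [3->1 ok]
  14: obs=z cand={2} pick 2 [1->2 ok]
  15: obs=y cand={0,3} pick 3 [2->3 ok]

0,3,2,3,2,3,2,2,3,2,2,3,3,1,2,3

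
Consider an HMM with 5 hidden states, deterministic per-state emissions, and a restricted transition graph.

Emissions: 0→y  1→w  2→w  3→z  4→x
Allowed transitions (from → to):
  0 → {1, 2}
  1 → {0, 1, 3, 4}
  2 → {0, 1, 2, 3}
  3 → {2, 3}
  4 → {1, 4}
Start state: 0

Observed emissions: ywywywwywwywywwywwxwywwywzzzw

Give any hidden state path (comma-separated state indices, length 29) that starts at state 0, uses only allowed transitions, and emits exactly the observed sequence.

  t0 'y' -> {0}, take 0 (start)
  t1 'w' -> {1,2}, take 2 (0->2 ok)
  t2 'y' -> {0}, take 0 (2->0 ok)
  t3 'w' -> {1,2}, take 2 (0->2 ok)
  t4 'y' -> {0}, take 0 (2->0 ok)
  t5 'w' -> {1,2}, take 2 (0->2 ok)
  t6 'w' -> {1,2}, take 2 (2->2 ok)
  t7 'y' -> {0}, take 0 (2->0 ok)
  t8 'w' -> {1,2}, take 1 (0->1 ok)
  t9 'w' -> {1,2}, take 1 (1->1 ok)
  t10 'y' -> {0}, take 0 (1->0 ok)
  t11 'w' -> {1,2}, take 1 (0->1 ok)
  t12 'y' -> {0}, take 0 (1->0 ok)
  t13 'w' -> {1,2}, take 2 (0->2 ok)
  t14 'w' -> {1,2}, take 2 (2->2 ok)
  t15 'y' -> {0}, take 0 (2->0 ok)
  t16 'w' -> {1,2}, take 2 (0->2 ok)
  t17 'w' -> {1,2}, take 1 (2->1 ok)
  t18 'x' -> {4}, take 4 (1->4 ok)
  t19 'w' -> {1,2}, take 1 (4->1 ok)
  t20 'y' -> {0}, take 0 (1->0 ok)
  t21 'w' -> {1,2}, take 2 (0->2 ok)
  t22 'w' -> {1,2}, take 2 (2->2 ok)
  t23 'y' -> {0}, take 0 (2->0 ok)
  t24 'w' -> {1,2}, take 2 (0->2 ok)
  t25 'z' -> {3}, take 3 (2->3 ok)
  t26 'z' -> {3}, take 3 (3->3 ok)
  t27 'z' -> {3}, take 3 (3->3 ok)
  t28 'w' -> {1,2}, take 2 (3->2 ok)

0,2,0,2,0,2,2,0,1,1,0,1,0,2,2,0,2,1,4,1,0,2,2,0,2,3,3,3,2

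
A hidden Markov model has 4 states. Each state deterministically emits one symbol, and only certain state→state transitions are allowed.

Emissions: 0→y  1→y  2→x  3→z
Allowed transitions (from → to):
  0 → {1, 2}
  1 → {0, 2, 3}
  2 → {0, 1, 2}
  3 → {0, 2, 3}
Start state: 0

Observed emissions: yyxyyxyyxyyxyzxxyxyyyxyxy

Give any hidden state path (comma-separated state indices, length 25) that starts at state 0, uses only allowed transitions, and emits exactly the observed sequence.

0,1,2,1,0,2,0,1,2,0,1,2,1,3,2,2,1,2,1,0,1,2,0,2,0

  [0] y  {0,1}  => 0  start
  [1] y  {0,1}  => 1  0->1 ok
  [2] x  {2}  => 2  1->2 ok
  [3] y  {0,1}  => 1  2->1 ok
  [4] y  {0,1}  => 0  1->0 ok
  [5] x  {2}  => 2  0->2 ok
  [6] y  {0,1}  => 0  2->0 ok
  [7] y  {0,1}  => 1  0->1 ok
  [8] x  {2}  => 2  1->2 ok
  [9] y  {0,1}  => 0  2->0 ok
  [10] y  {0,1}  => 1  0->1 ok
  [11] x  {2}  => 2  1->2 ok
  [12] y  {0,1}  => 1  2->1 ok
  [13] z  {3}  => 3  1->3 ok
  [14] x  {2}  => 2  3->2 ok
  [15] x  {2}  => 2  2->2 ok
  [16] y  {0,1}  => 1  2->1 ok
  [17] x  {2}  => 2  1->2 ok
  [18] y  {0,1}  => 1  2->1 ok
  [19] y  {0,1}  => 0  1->0 ok
  [20] y  {0,1}  => 1  0->1 ok
  [21] x  {2}  => 2  1->2 ok
  [22] y  {0,1}  => 0  2->0 ok
  [23] x  {2}  => 2  0->2 ok
  [24] y  {0,1}  => 0  2->0 ok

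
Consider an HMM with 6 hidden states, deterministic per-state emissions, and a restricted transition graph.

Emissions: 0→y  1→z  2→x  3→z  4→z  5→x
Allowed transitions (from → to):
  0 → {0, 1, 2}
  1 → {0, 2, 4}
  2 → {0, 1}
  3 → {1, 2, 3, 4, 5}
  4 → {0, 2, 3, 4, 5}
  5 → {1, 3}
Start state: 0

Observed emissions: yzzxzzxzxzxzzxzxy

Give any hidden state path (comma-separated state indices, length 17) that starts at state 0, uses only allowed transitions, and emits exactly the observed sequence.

0,1,4,5,1,4,5,3,2,1,2,1,4,5,1,2,0

  0: obs=y cand={0} pick 0 [start]
  1: obs=z cand={1,3,4} pick 1 [0->1 ok]
  2: obs=z cand={1,3,4} pick 4 [1->4 ok]
  3: obs=x cand={2,5} pick 5 [4->5 ok]
  4: obs=z cand={1,3,4} pick 1 [5->1 ok]
  5: obs=z cand={1,3,4} pick 4 [1->4 ok]
  6: obs=x cand={2,5} pick 5 [4->5 ok]
  7: obs=z cand={1,3,4} pick 3 [5->3 ok]
  8: obs=x cand={2,5} pick 2 [3->2 ok]
  9: obs=z cand={1,3,4} pick 1 [2->1 ok]
  10: obs=x cand={2,5} pick 2 [1->2 ok]
  11: obs=z cand={1,3,4} pick 1 [2->1 ok]
  12: obs=z cand={1,3,4} pick 4 [1->4 ok]
  13: obs=x cand={2,5} pick 5 [4->5 ok]
  14: obs=z cand={1,3,4} pick 1 [5->1 ok]
  15: obs=x cand={2,5} pick 2 [1->2 ok]
  16: obs=y cand={0} pick 0 [2->0 ok]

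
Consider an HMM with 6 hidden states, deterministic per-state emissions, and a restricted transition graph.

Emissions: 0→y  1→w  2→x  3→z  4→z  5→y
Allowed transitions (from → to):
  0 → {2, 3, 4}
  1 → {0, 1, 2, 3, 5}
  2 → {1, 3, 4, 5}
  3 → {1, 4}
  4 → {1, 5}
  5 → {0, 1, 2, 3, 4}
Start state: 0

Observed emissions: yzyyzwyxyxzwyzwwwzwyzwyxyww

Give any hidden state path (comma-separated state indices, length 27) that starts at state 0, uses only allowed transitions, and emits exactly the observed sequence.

  pos 0: y in {0,5}, choose 0; start
  pos 1: z in {3,4}, choose 4; 0->4 ok
  pos 2: y in {0,5}, choose 5; 4->5 ok
  pos 3: y in {0,5}, choose 0; 5->0 ok
  pos 4: z in {3,4}, choose 3; 0->3 ok
  pos 5: w in {1}, choose 1; 3->1 ok
  pos 6: y in {0,5}, choose 5; 1->5 ok
  pos 7: x in {2}, choose 2; 5->2 ok
  pos 8: y in {0,5}, choose 5; 2->5 ok
  pos 9: x in {2}, choose 2; 5->2 ok
  pos 10: z in {3,4}, choose 4; 2->4 ok
  pos 11: w in {1}, choose 1; 4->1 ok
  pos 12: y in {0,5}, choose 0; 1->0 ok
  pos 13: z in {3,4}, choose 4; 0->4 ok
  pos 14: w in {1}, choose 1; 4->1 ok
  pos 15: w in {1}, choose 1; 1->1 ok
  pos 16: w in {1}, choose 1; 1->1 ok
  pos 17: z in {3,4}, choose 3; 1->3 ok
  pos 18: w in {1}, choose 1; 3->1 ok
  pos 19: y in {0,5}, choose 5; 1->5 ok
  pos 20: z in {3,4}, choose 3; 5->3 ok
  pos 21: w in {1}, choose 1; 3->1 ok
  pos 22: y in {0,5}, choose 0; 1->0 ok
  pos 23: x in {2}, choose 2; 0->2 ok
  pos 24: y in {0,5}, choose 5; 2->5 ok
  pos 25: w in {1}, choose 1; 5->1 ok
  pos 26: w in {1}, choose 1; 1->1 ok

0,4,5,0,3,1,5,2,5,2,4,1,0,4,1,1,1,3,1,5,3,1,0,2,5,1,1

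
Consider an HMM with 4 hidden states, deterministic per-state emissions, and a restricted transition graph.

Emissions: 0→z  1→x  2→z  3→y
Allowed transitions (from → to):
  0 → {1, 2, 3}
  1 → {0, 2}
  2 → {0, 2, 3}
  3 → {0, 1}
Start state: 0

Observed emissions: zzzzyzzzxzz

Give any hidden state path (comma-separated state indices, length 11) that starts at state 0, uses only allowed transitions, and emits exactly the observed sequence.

  pos 0: z in {0,2}, choose 0; start
  pos 1: z in {0,2}, choose 2; 0->2 ok
  pos 2: z in {0,2}, choose 2; 2->2 ok
  pos 3: z in {0,2}, choose 2; 2->2 ok
  pos 4: y in {3}, choose 3; 2->3 ok
  pos 5: z in {0,2}, choose 0; 3->0 ok
  pos 6: z in {0,2}, choose 2; 0->2 ok
  pos 7: z in {0,2}, choose 0; 2->0 ok
  pos 8: x in {1}, choose 1; 0->1 ok
  pos 9: z in {0,2}, choose 0; 1->0 ok
  pos 10: z in {0,2}, choose 2; 0->2 ok

0,2,2,2,3,0,2,0,1,0,2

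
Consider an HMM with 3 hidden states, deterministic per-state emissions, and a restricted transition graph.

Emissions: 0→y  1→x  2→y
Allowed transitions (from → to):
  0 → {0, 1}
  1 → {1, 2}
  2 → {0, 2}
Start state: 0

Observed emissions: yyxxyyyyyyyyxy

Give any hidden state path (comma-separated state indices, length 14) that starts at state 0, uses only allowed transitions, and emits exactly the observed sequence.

0,0,1,1,2,2,2,2,2,0,0,0,1,2

  [0] y  {0,2}  => 0  start
  [1] y  {0,2}  => 0  0->0 ok
  [2] x  {1}  => 1  0->1 ok
  [3] x  {1}  => 1  1->1 ok
  [4] y  {0,2}  => 2  1->2 ok
  [5] y  {0,2}  => 2  2->2 ok
  [6] y  {0,2}  => 2  2->2 ok
  [7] y  {0,2}  => 2  2->2 ok
  [8] y  {0,2}  => 2  2->2 ok
  [9] y  {0,2}  => 0  2->0 ok
  [10] y  {0,2}  => 0  0->0 ok
  [11] y  {0,2}  => 0  0->0 ok
  [12] x  {1}  => 1  0->1 ok
  [13] y  {0,2}  => 2  1->2 ok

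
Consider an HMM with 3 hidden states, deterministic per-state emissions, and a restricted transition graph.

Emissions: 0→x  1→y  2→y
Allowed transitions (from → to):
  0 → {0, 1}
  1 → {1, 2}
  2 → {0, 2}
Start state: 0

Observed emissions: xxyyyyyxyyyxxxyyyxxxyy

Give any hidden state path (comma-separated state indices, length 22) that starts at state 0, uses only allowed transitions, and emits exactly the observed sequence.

0,0,1,1,1,1,2,0,1,2,2,0,0,0,1,2,2,0,0,0,1,2

  t0 'x' -> {0}, take 0 (start)
  t1 'x' -> {0}, take 0 (0->0 ok)
  t2 'y' -> {1,2}, take 1 (0->1 ok)
  t3 'y' -> {1,2}, take 1 (1->1 ok)
  t4 'y' -> {1,2}, take 1 (1->1 ok)
  t5 'y' -> {1,2}, take 1 (1->1 ok)
  t6 'y' -> {1,2}, take 2 (1->2 ok)
  t7 'x' -> {0}, take 0 (2->0 ok)
  t8 'y' -> {1,2}, take 1 (0->1 ok)
  t9 'y' -> {1,2}, take 2 (1->2 ok)
  t10 'y' -> {1,2}, take 2 (2->2 ok)
  t11 'x' -> {0}, take 0 (2->0 ok)
  t12 'x' -> {0}, take 0 (0->0 ok)
  t13 'x' -> {0}, take 0 (0->0 ok)
  t14 'y' -> {1,2}, take 1 (0->1 ok)
  t15 'y' -> {1,2}, take 2 (1->2 ok)
  t16 'y' -> {1,2}, take 2 (2->2 ok)
  t17 'x' -> {0}, take 0 (2->0 ok)
  t18 'x' -> {0}, take 0 (0->0 ok)
  t19 'x' -> {0}, take 0 (0->0 ok)
  t20 'y' -> {1,2}, take 1 (0->1 ok)
  t21 'y' -> {1,2}, take 2 (1->2 ok)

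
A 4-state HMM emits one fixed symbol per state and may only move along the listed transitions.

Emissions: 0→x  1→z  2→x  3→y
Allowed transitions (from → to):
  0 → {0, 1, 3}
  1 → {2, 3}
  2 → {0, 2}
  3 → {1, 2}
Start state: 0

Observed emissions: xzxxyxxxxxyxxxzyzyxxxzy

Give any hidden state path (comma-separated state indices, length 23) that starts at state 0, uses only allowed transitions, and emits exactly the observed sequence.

  t0 'x' -> {0,2}, take 0 (start)
  t1 'z' -> {1}, take 1 (0->1 ok)
  t2 'x' -> {0,2}, take 2 (1->2 ok)
  t3 'x' -> {0,2}, take 0 (2->0 ok)
  t4 'y' -> {3}, take 3 (0->3 ok)
  t5 'x' -> {0,2}, take 2 (3->2 ok)
  t6 'x' -> {0,2}, take 2 (2->2 ok)
  t7 'x' -> {0,2}, take 2 (2->2 ok)
  t8 'x' -> {0,2}, take 2 (2->2 ok)
  t9 'x' -> {0,2}, take 0 (2->0 ok)
  t10 'y' -> {3}, take 3 (0->3 ok)
  t11 'x' -> {0,2}, take 2 (3->2 ok)
  t12 'x' -> {0,2}, take 0 (2->0 ok)
  t13 'x' -> {0,2}, take 0 (0->0 ok)
  t14 'z' -> {1}, take 1 (0->1 ok)
  t15 'y' -> {3}, take 3 (1->3 ok)
  t16 'z' -> {1}, take 1 (3->1 ok)
  t17 'y' -> {3}, take 3 (1->3 ok)
  t18 'x' -> {0,2}, take 2 (3->2 ok)
  t19 'x' -> {0,2}, take 2 (2->2 ok)
  t20 'x' -> {0,2}, take 0 (2->0 ok)
  t21 'z' -> {1}, take 1 (0->1 ok)
  t22 'y' -> {3}, take 3 (1->3 ok)

0,1,2,0,3,2,2,2,2,0,3,2,0,0,1,3,1,3,2,2,0,1,3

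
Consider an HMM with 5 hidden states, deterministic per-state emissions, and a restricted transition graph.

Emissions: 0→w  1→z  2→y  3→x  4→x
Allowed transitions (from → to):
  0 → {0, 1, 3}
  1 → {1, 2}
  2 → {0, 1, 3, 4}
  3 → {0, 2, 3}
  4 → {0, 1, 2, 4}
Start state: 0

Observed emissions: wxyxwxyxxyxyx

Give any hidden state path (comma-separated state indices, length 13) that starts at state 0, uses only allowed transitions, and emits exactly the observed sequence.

  pos 0: w in {0}, choose 0; start
  pos 1: x in {3,4}, choose 3; 0->3 ok
  pos 2: y in {2}, choose 2; 3->2 ok
  pos 3: x in {3,4}, choose 3; 2->3 ok
  pos 4: w in {0}, choose 0; 3->0 ok
  pos 5: x in {3,4}, choose 3; 0->3 ok
  pos 6: y in {2}, choose 2; 3->2 ok
  pos 7: x in {3,4}, choose 4; 2->4 ok
  pos 8: x in {3,4}, choose 4; 4->4 ok
  pos 9: y in {2}, choose 2; 4->2 ok
  pos 10: x in {3,4}, choose 4; 2->4 ok
  pos 11: y in {2}, choose 2; 4->2 ok
  pos 12: x in {3,4}, choose 3; 2->3 ok

0,3,2,3,0,3,2,4,4,2,4,2,3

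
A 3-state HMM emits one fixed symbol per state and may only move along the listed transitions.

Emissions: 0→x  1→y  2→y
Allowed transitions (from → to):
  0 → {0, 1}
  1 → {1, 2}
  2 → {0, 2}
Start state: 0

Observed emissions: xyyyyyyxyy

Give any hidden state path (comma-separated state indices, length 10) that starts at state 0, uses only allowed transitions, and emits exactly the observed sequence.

  pos 0: x in {0}, choose 0; start
  pos 1: y in {1,2}, choose 1; 0->1 ok
  pos 2: y in {1,2}, choose 1; 1->1 ok
  pos 3: y in {1,2}, choose 1; 1->1 ok
  pos 4: y in {1,2}, choose 2; 1->2 ok
  pos 5: y in {1,2}, choose 2; 2->2 ok
  pos 6: y in {1,2}, choose 2; 2->2 ok
  pos 7: x in {0}, choose 0; 2->0 ok
  pos 8: y in {1,2}, choose 1; 0->1 ok
  pos 9: y in {1,2}, choose 2; 1->2 ok

0,1,1,1,2,2,2,0,1,2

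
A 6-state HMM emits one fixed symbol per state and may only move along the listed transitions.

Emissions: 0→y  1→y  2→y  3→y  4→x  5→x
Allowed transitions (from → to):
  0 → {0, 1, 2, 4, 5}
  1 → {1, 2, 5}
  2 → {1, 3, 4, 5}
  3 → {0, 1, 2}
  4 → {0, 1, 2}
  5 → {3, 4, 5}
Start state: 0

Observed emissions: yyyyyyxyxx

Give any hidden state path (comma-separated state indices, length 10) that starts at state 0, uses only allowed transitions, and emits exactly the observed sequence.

0,0,1,2,3,2,4,2,5,4

  t0 'y' -> {0,1,2,3}, take 0 (start)
  t1 'y' -> {0,1,2,3}, take 0 (0->0 ok)
  t2 'y' -> {0,1,2,3}, take 1 (0->1 ok)
  t3 'y' -> {0,1,2,3}, take 2 (1->2 ok)
  t4 'y' -> {0,1,2,3}, take 3 (2->3 ok)
  t5 'y' -> {0,1,2,3}, take 2 (3->2 ok)
  t6 'x' -> {4,5}, take 4 (2->4 ok)
  t7 'y' -> {0,1,2,3}, take 2 (4->2 ok)
  t8 'x' -> {4,5}, take 5 (2->5 ok)
  t9 'x' -> {4,5}, take 4 (5->4 ok)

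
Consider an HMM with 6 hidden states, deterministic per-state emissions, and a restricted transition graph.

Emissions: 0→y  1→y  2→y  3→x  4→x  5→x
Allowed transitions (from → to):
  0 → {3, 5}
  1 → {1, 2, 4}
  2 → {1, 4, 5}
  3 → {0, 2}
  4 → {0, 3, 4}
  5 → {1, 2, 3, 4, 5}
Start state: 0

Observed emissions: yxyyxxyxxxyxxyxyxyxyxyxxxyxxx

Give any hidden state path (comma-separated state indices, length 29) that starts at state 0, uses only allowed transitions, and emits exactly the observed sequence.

  t0 'y' -> {0,1,2}, take 0 (start)
  t1 'x' -> {3,4,5}, take 5 (0->5 ok)
  t2 'y' -> {0,1,2}, take 1 (5->1 ok)
  t3 'y' -> {0,1,2}, take 2 (1->2 ok)
  t4 'x' -> {3,4,5}, take 4 (2->4 ok)
  t5 'x' -> {3,4,5}, take 3 (4->3 ok)
  t6 'y' -> {0,1,2}, take 0 (3->0 ok)
  t7 'x' -> {3,4,5}, take 5 (0->5 ok)
  t8 'x' -> {3,4,5}, take 5 (5->5 ok)
  t9 'x' -> {3,4,5}, take 3 (5->3 ok)
  t10 'y' -> {0,1,2}, take 2 (3->2 ok)
  t11 'x' -> {3,4,5}, take 5 (2->5 ok)
  t12 'x' -> {3,4,5}, take 3 (5->3 ok)
  t13 'y' -> {0,1,2}, take 0 (3->0 ok)
  t14 'x' -> {3,4,5}, take 3 (0->3 ok)
  t15 'y' -> {0,1,2}, take 0 (3->0 ok)
  t16 'x' -> {3,4,5}, take 3 (0->3 ok)
  t17 'y' -> {0,1,2}, take 2 (3->2 ok)
  t18 'x' -> {3,4,5}, take 5 (2->5 ok)
  t19 'y' -> {0,1,2}, take 2 (5->2 ok)
  t20 'x' -> {3,4,5}, take 4 (2->4 ok)
  t21 'y' -> {0,1,2}, take 0 (4->0 ok)
  t22 'x' -> {3,4,5}, take 5 (0->5 ok)
  t23 'x' -> {3,4,5}, take 4 (5->4 ok)
  t24 'x' -> {3,4,5}, take 3 (4->3 ok)
  t25 'y' -> {0,1,2}, take 2 (3->2 ok)
  t26 'x' -> {3,4,5}, take 4 (2->4 ok)
  t27 'x' -> {3,4,5}, take 4 (4->4 ok)
  t28 'x' -> {3,4,5}, take 4 (4->4 ok)

0,5,1,2,4,3,0,5,5,3,2,5,3,0,3,0,3,2,5,2,4,0,5,4,3,2,4,4,4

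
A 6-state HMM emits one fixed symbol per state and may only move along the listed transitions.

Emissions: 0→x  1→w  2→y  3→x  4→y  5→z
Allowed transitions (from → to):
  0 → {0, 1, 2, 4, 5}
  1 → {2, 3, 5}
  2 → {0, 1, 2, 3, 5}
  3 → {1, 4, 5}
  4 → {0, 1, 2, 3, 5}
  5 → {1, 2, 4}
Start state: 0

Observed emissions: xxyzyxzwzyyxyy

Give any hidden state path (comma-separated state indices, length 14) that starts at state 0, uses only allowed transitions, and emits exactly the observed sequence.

0,0,2,5,4,3,5,1,5,2,2,3,4,2

  t0 'x' -> {0,3}, take 0 (start)
  t1 'x' -> {0,3}, take 0 (0->0 ok)
  t2 'y' -> {2,4}, take 2 (0->2 ok)
  t3 'z' -> {5}, take 5 (2->5 ok)
  t4 'y' -> {2,4}, take 4 (5->4 ok)
  t5 'x' -> {0,3}, take 3 (4->3 ok)
  t6 'z' -> {5}, take 5 (3->5 ok)
  t7 'w' -> {1}, take 1 (5->1 ok)
  t8 'z' -> {5}, take 5 (1->5 ok)
  t9 'y' -> {2,4}, take 2 (5->2 ok)
  t10 'y' -> {2,4}, take 2 (2->2 ok)
  t11 'x' -> {0,3}, take 3 (2->3 ok)
  t12 'y' -> {2,4}, take 4 (3->4 ok)
  t13 'y' -> {2,4}, take 2 (4->2 ok)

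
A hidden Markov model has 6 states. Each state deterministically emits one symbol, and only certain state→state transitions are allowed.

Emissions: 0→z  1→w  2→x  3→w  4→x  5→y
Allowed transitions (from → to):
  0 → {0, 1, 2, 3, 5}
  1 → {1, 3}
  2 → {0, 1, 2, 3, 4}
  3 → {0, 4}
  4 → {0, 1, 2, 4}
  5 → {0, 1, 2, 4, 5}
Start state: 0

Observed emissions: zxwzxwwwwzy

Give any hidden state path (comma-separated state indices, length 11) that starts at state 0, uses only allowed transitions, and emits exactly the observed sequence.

0,2,3,0,2,1,1,1,3,0,5

  t0 'z' -> {0}, take 0 (start)
  t1 'x' -> {2,4}, take 2 (0->2 ok)
  t2 'w' -> {1,3}, take 3 (2->3 ok)
  t3 'z' -> {0}, take 0 (3->0 ok)
  t4 'x' -> {2,4}, take 2 (0->2 ok)
  t5 'w' -> {1,3}, take 1 (2->1 ok)
  t6 'w' -> {1,3}, take 1 (1->1 ok)
  t7 'w' -> {1,3}, take 1 (1->1 ok)
  t8 'w' -> {1,3}, take 3 (1->3 ok)
  t9 'z' -> {0}, take 0 (3->0 ok)
  t10 'y' -> {5}, take 5 (0->5 ok)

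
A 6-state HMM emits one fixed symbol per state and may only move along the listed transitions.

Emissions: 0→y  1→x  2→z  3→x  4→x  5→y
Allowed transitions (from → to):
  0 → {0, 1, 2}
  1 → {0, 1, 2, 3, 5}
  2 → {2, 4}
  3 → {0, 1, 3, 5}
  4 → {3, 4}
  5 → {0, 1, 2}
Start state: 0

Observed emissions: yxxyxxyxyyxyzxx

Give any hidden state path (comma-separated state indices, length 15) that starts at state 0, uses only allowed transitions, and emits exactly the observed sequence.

0,1,1,0,1,1,5,1,5,0,1,5,2,4,4

  t0 'y' -> {0,5}, take 0 (start)
  t1 'x' -> {1,3,4}, take 1 (0->1 ok)
  t2 'x' -> {1,3,4}, take 1 (1->1 ok)
  t3 'y' -> {0,5}, take 0 (1->0 ok)
  t4 'x' -> {1,3,4}, take 1 (0->1 ok)
  t5 'x' -> {1,3,4}, take 1 (1->1 ok)
  t6 'y' -> {0,5}, take 5 (1->5 ok)
  t7 'x' -> {1,3,4}, take 1 (5->1 ok)
  t8 'y' -> {0,5}, take 5 (1->5 ok)
  t9 'y' -> {0,5}, take 0 (5->0 ok)
  t10 'x' -> {1,3,4}, take 1 (0->1 ok)
  t11 'y' -> {0,5}, take 5 (1->5 ok)
  t12 'z' -> {2}, take 2 (5->2 ok)
  t13 'x' -> {1,3,4}, take 4 (2->4 ok)
  t14 'x' -> {1,3,4}, take 4 (4->4 ok)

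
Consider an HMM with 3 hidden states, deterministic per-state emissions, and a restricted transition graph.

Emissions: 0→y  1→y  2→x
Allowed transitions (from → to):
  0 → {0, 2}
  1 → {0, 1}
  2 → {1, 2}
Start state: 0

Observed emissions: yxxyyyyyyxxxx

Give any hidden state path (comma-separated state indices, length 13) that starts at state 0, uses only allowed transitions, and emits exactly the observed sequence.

  [0] y  {0,1}  => 0  start
  [1] x  {2}  => 2  0->2 ok
  [2] x  {2}  => 2  2->2 ok
  [3] y  {0,1}  => 1  2->1 ok
  [4] y  {0,1}  => 1  1->1 ok
  [5] y  {0,1}  => 1  1->1 ok
  [6] y  {0,1}  => 1  1->1 ok
  [7] y  {0,1}  => 0  1->0 ok
  [8] y  {0,1}  => 0  0->0 ok
  [9] x  {2}  => 2  0->2 ok
  [10] x  {2}  => 2  2->2 ok
  [11] x  {2}  => 2  2->2 ok
  [12] x  {2}  => 2  2->2 ok

0,2,2,1,1,1,1,0,0,2,2,2,2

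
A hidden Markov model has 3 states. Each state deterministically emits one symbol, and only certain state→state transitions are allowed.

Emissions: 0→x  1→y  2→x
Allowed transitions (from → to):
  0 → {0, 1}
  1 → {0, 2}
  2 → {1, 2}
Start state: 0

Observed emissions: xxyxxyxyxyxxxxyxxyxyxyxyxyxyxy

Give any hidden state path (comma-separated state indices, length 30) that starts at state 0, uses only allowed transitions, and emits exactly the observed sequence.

  [0] x  {0,2}  => 0  start
  [1] x  {0,2}  => 0  0->0 ok
  [2] y  {1}  => 1  0->1 ok
  [3] x  {0,2}  => 2  1->2 ok
  [4] x  {0,2}  => 2  2->2 ok
  [5] y  {1}  => 1  2->1 ok
  [6] x  {0,2}  => 0  1->0 ok
  [7] y  {1}  => 1  0->1 ok
  [8] x  {0,2}  => 0  1->0 ok
  [9] y  {1}  => 1  0->1 ok
  [10] x  {0,2}  => 2  1->2 ok
  [11] x  {0,2}  => 2  2->2 ok
  [12] x  {0,2}  => 2  2->2 ok
  [13] x  {0,2}  => 2  2->2 ok
  [14] y  {1}  => 1  2->1 ok
  [15] x  {0,2}  => 0  1->0 ok
  [16] x  {0,2}  => 0  0->0 ok
  [17] y  {1}  => 1  0->1 ok
  [18] x  {0,2}  => 0  1->0 ok
  [19] y  {1}  => 1  0->1 ok
  [20] x  {0,2}  => 2  1->2 ok
  [21] y  {1}  => 1  2->1 ok
  [22] x  {0,2}  => 0  1->0 ok
  [23] y  {1}  => 1  0->1 ok
  [24] x  {0,2}  => 2  1->2 ok
  [25] y  {1}  => 1  2->1 ok
  [26] x  {0,2}  => 2  1->2 ok
  [27] y  {1}  => 1  2->1 ok
  [28] x  {0,2}  => 2  1->2 ok
  [29] y  {1}  => 1  2->1 ok

0,0,1,2,2,1,0,1,0,1,2,2,2,2,1,0,0,1,0,1,2,1,0,1,2,1,2,1,2,1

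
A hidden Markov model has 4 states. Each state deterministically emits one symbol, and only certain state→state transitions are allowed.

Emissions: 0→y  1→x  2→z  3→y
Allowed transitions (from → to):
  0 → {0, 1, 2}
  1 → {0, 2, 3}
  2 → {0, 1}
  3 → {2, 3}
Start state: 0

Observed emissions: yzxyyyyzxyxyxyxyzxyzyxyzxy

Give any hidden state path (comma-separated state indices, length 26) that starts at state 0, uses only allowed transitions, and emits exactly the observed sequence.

  [0] y  {0,3}  => 0  start
  [1] z  {2}  => 2  0->2 ok
  [2] x  {1}  => 1  2->1 ok
  [3] y  {0,3}  => 3  1->3 ok
  [4] y  {0,3}  => 3  3->3 ok
  [5] y  {0,3}  => 3  3->3 ok
  [6] y  {0,3}  => 3  3->3 ok
  [7] z  {2}  => 2  3->2 ok
  [8] x  {1}  => 1  2->1 ok
  [9] y  {0,3}  => 0  1->0 ok
  [10] x  {1}  => 1  0->1 ok
  [11] y  {0,3}  => 0  1->0 ok
  [12] x  {1}  => 1  0->1 ok
  [13] y  {0,3}  => 0  1->0 ok
  [14] x  {1}  => 1  0->1 ok
  [15] y  {0,3}  => 0  1->0 ok
  [16] z  {2}  => 2  0->2 ok
  [17] x  {1}  => 1  2->1 ok
  [18] y  {0,3}  => 3  1->3 ok
  [19] z  {2}  => 2  3->2 ok
  [20] y  {0,3}  => 0  2->0 ok
  [21] x  {1}  => 1  0->1 ok
  [22] y  {0,3}  => 0  1->0 ok
  [23] z  {2}  => 2  0->2 ok
  [24] x  {1}  => 1  2->1 ok
  [25] y  {0,3}  => 0  1->0 ok

0,2,1,3,3,3,3,2,1,0,1,0,1,0,1,0,2,1,3,2,0,1,0,2,1,0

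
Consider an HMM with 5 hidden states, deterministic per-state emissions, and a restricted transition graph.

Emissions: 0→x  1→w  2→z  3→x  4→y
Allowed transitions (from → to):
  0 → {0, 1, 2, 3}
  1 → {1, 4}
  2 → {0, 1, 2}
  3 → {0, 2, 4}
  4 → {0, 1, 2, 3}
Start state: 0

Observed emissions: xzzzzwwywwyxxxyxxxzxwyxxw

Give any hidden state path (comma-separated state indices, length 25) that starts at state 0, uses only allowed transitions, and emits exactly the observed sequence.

  t0 'x' -> {0,3}, take 0 (start)
  t1 'z' -> {2}, take 2 (0->2 ok)
  t2 'z' -> {2}, take 2 (2->2 ok)
  t3 'z' -> {2}, take 2 (2->2 ok)
  t4 'z' -> {2}, take 2 (2->2 ok)
  t5 'w' -> {1}, take 1 (2->1 ok)
  t6 'w' -> {1}, take 1 (1->1 ok)
  t7 'y' -> {4}, take 4 (1->4 ok)
  t8 'w' -> {1}, take 1 (4->1 ok)
  t9 'w' -> {1}, take 1 (1->1 ok)
  t10 'y' -> {4}, take 4 (1->4 ok)
  t11 'x' -> {0,3}, take 0 (4->0 ok)
  t12 'x' -> {0,3}, take 0 (0->0 ok)
  t13 'x' -> {0,3}, take 3 (0->3 ok)
  t14 'y' -> {4}, take 4 (3->4 ok)
  t15 'x' -> {0,3}, take 0 (4->0 ok)
  t16 'x' -> {0,3}, take 0 (0->0 ok)
  t17 'x' -> {0,3}, take 0 (0->0 ok)
  t18 'z' -> {2}, take 2 (0->2 ok)
  t19 'x' -> {0,3}, take 0 (2->0 ok)
  t20 'w' -> {1}, take 1 (0->1 ok)
  t21 'y' -> {4}, take 4 (1->4 ok)
  t22 'x' -> {0,3}, take 0 (4->0 ok)
  t23 'x' -> {0,3}, take 0 (0->0 ok)
  t24 'w' -> {1}, take 1 (0->1 ok)

0,2,2,2,2,1,1,4,1,1,4,0,0,3,4,0,0,0,2,0,1,4,0,0,1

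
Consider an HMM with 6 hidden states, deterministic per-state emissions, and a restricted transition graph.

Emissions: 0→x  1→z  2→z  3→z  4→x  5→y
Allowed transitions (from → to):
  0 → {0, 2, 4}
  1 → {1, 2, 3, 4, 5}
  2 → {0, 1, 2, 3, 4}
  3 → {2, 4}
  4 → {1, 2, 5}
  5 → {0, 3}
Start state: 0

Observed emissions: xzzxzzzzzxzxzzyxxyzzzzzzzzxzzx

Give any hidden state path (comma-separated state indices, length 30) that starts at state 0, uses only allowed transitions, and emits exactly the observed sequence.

  pos 0: x in {0,4}, choose 0; start
  pos 1: z in {1,2,3}, choose 2; 0->2 ok
  pos 2: z in {1,2,3}, choose 3; 2->3 ok
  pos 3: x in {0,4}, choose 4; 3->4 ok
  pos 4: z in {1,2,3}, choose 1; 4->1 ok
  pos 5: z in {1,2,3}, choose 1; 1->1 ok
  pos 6: z in {1,2,3}, choose 2; 1->2 ok
  pos 7: z in {1,2,3}, choose 2; 2->2 ok
  pos 8: z in {1,2,3}, choose 1; 2->1 ok
  pos 9: x in {0,4}, choose 4; 1->4 ok
  pos 10: z in {1,2,3}, choose 2; 4->2 ok
  pos 11: x in {0,4}, choose 0; 2->0 ok
  pos 12: z in {1,2,3}, choose 2; 0->2 ok
  pos 13: z in {1,2,3}, choose 1; 2->1 ok
  pos 14: y in {5}, choose 5; 1->5 ok
  pos 15: x in {0,4}, choose 0; 5->0 ok
  pos 16: x in {0,4}, choose 4; 0->4 ok
  pos 17: y in {5}, choose 5; 4->5 ok
  pos 18: z in {1,2,3}, choose 3; 5->3 ok
  pos 19: z in {1,2,3}, choose 2; 3->2 ok
  pos 20: z in {1,2,3}, choose 1; 2->1 ok
  pos 21: z in {1,2,3}, choose 1; 1->1 ok
  pos 22: z in {1,2,3}, choose 2; 1->2 ok
  pos 23: z in {1,2,3}, choose 1; 2->1 ok
  pos 24: z in {1,2,3}, choose 1; 1->1 ok
  pos 25: z in {1,2,3}, choose 1; 1->1 ok
  pos 26: x in {0,4}, choose 4; 1->4 ok
  pos 27: z in {1,2,3}, choose 2; 4->2 ok
  pos 28: z in {1,2,3}, choose 2; 2->2 ok
  pos 29: x in {0,4}, choose 4; 2->4 ok

0,2,3,4,1,1,2,2,1,4,2,0,2,1,5,0,4,5,3,2,1,1,2,1,1,1,4,2,2,4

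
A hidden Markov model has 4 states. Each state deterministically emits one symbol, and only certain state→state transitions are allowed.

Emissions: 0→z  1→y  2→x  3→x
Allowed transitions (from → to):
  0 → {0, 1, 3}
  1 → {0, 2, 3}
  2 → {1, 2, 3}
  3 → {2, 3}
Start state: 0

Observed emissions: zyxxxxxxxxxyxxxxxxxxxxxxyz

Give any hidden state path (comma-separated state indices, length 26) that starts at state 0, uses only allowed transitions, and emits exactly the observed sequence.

0,1,3,3,3,2,2,3,3,2,2,1,2,3,3,2,3,3,3,2,3,3,3,2,1,0

  0: obs=z cand={0} pick 0 [start]
  1: obs=y cand={1} pick 1 [0->1 ok]
  2: obs=x cand={2,3} pick 3 [1->3 ok]
  3: obs=x cand={2,3} pick 3 [3->3 ok]
  4: obs=x cand={2,3} pick 3 [3->3 ok]
  5: obs=x cand={2,3} pick 2 [3->2 ok]
  6: obs=x cand={2,3} pick 2 [2->2 ok]
  7: obs=x cand={2,3} pick 3 [2->3 ok]
  8: obs=x cand={2,3} pick 3 [3->3 ok]
  9: obs=x cand={2,3} pick 2 [3->2 ok]
  10: obs=x cand={2,3} pick 2 [2->2 ok]
  11: obs=y cand={1} pick 1 [2->1 ok]
  12: obs=x cand={2,3} pick 2 [1->2 ok]
  13: obs=x cand={2,3} pick 3 [2->3 ok]
  14: obs=x cand={2,3} pick 3 [3->3 ok]
  15: obs=x cand={2,3} pick 2 [3->2 ok]
  16: obs=x cand={2,3} pick 3 [2->3 ok]
  17: obs=x cand={2,3} pick 3 [3->3 ok]
  18: obs=x cand={2,3} pick 3 [3->3 ok]
  19: obs=x cand={2,3} pick 2 [3->2 ok]
  20: obs=x cand={2,3} pick 3 [2->3 ok]
  21: obs=x cand={2,3} pick 3 [3->3 ok]
  22: obs=x cand={2,3} pick 3 [3->3 ok]
  23: obs=x cand={2,3} pick 2 [3->2 ok]
  24: obs=y cand={1} pick 1 [2->1 ok]
  25: obs=z cand={0} pick 0 [1->0 ok]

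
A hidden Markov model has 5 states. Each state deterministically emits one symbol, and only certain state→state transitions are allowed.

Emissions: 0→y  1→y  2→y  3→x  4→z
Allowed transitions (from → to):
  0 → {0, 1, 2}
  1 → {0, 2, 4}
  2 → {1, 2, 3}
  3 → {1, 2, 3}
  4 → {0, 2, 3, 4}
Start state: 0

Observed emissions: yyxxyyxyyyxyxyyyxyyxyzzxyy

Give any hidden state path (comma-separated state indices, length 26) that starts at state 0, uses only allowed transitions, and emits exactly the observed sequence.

0,2,3,3,1,2,3,2,2,2,3,2,3,1,0,2,3,1,2,3,1,4,4,3,1,0

  pos 0: y in {0,1,2}, choose 0; start
  pos 1: y in {0,1,2}, choose 2; 0->2 ok
  pos 2: x in {3}, choose 3; 2->3 ok
  pos 3: x in {3}, choose 3; 3->3 ok
  pos 4: y in {0,1,2}, choose 1; 3->1 ok
  pos 5: y in {0,1,2}, choose 2; 1->2 ok
  pos 6: x in {3}, choose 3; 2->3 ok
  pos 7: y in {0,1,2}, choose 2; 3->2 ok
  pos 8: y in {0,1,2}, choose 2; 2->2 ok
  pos 9: y in {0,1,2}, choose 2; 2->2 ok
  pos 10: x in {3}, choose 3; 2->3 ok
  pos 11: y in {0,1,2}, choose 2; 3->2 ok
  pos 12: x in {3}, choose 3; 2->3 ok
  pos 13: y in {0,1,2}, choose 1; 3->1 ok
  pos 14: y in {0,1,2}, choose 0; 1->0 ok
  pos 15: y in {0,1,2}, choose 2; 0->2 ok
  pos 16: x in {3}, choose 3; 2->3 ok
  pos 17: y in {0,1,2}, choose 1; 3->1 ok
  pos 18: y in {0,1,2}, choose 2; 1->2 ok
  pos 19: x in {3}, choose 3; 2->3 ok
  pos 20: y in {0,1,2}, choose 1; 3->1 ok
  pos 21: z in {4}, choose 4; 1->4 ok
  pos 22: z in {4}, choose 4; 4->4 ok
  pos 23: x in {3}, choose 3; 4->3 ok
  pos 24: y in {0,1,2}, choose 1; 3->1 ok
  pos 25: y in {0,1,2}, choose 0; 1->0 ok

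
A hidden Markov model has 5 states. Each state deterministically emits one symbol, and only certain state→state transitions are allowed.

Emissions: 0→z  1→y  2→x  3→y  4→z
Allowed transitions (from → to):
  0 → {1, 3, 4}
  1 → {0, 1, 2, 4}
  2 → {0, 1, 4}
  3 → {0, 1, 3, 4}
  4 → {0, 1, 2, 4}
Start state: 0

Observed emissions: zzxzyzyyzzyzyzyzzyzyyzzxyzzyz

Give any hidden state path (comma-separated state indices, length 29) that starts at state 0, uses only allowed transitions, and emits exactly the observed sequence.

0,4,2,0,3,0,3,1,4,0,3,0,3,0,3,4,4,1,0,3,1,0,4,2,1,0,4,1,4

  0: obs=z cand={0,4} pick 0 [start]
  1: obs=z cand={0,4} pick 4 [0->4 ok]
  2: obs=x cand={2} pick 2 [4->2 ok]
  3: obs=z cand={0,4} pick 0 [2->0 ok]
  4: obs=y cand={1,3} pick 3 [0->3 ok]
  5: obs=z cand={0,4} pick 0 [3->0 ok]
  6: obs=y cand={1,3} pick 3 [0->3 ok]
  7: obs=y cand={1,3} pick 1 [3->1 ok]
  8: obs=z cand={0,4} pick 4 [1->4 ok]
  9: obs=z cand={0,4} pick 0 [4->0 ok]
  10: obs=y cand={1,3} pick 3 [0->3 ok]
  11: obs=z cand={0,4} pick 0 [3->0 ok]
  12: obs=y cand={1,3} pick 3 [0->3 ok]
  13: obs=z cand={0,4} pick 0 [3->0 ok]
  14: obs=y cand={1,3} pick 3 [0->3 ok]
  15: obs=z cand={0,4} pick 4 [3->4 ok]
  16: obs=z cand={0,4} pick 4 [4->4 ok]
  17: obs=y cand={1,3} pick 1 [4->1 ok]
  18: obs=z cand={0,4} pick 0 [1->0 ok]
  19: obs=y cand={1,3} pick 3 [0->3 ok]
  20: obs=y cand={1,3} pick 1 [3->1 ok]
  21: obs=z cand={0,4} pick 0 [1->0 ok]
  22: obs=z cand={0,4} pick 4 [0->4 ok]
  23: obs=x cand={2} pick 2 [4->2 ok]
  24: obs=y cand={1,3} pick 1 [2->1 ok]
  25: obs=z cand={0,4} pick 0 [1->0 ok]
  26: obs=z cand={0,4} pick 4 [0->4 ok]
  27: obs=y cand={1,3} pick 1 [4->1 ok]
  28: obs=z cand={0,4} pick 4 [1->4 ok]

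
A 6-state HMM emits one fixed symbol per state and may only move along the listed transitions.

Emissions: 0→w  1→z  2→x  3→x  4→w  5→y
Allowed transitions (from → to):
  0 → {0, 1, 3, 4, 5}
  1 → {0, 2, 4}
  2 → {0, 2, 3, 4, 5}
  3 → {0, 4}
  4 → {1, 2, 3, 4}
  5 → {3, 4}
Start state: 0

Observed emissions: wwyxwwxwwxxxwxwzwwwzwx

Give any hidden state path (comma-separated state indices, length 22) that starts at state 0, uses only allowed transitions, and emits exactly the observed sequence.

0,0,5,3,0,4,3,4,4,2,2,3,4,3,4,1,4,4,4,1,4,2

  pos 0: w in {0,4}, choose 0; start
  pos 1: w in {0,4}, choose 0; 0->0 ok
  pos 2: y in {5}, choose 5; 0->5 ok
  pos 3: x in {2,3}, choose 3; 5->3 ok
  pos 4: w in {0,4}, choose 0; 3->0 ok
  pos 5: w in {0,4}, choose 4; 0->4 ok
  pos 6: x in {2,3}, choose 3; 4->3 ok
  pos 7: w in {0,4}, choose 4; 3->4 ok
  pos 8: w in {0,4}, choose 4; 4->4 ok
  pos 9: x in {2,3}, choose 2; 4->2 ok
  pos 10: x in {2,3}, choose 2; 2->2 ok
  pos 11: x in {2,3}, choose 3; 2->3 ok
  pos 12: w in {0,4}, choose 4; 3->4 ok
  pos 13: x in {2,3}, choose 3; 4->3 ok
  pos 14: w in {0,4}, choose 4; 3->4 ok
  pos 15: z in {1}, choose 1; 4->1 ok
  pos 16: w in {0,4}, choose 4; 1->4 ok
  pos 17: w in {0,4}, choose 4; 4->4 ok
  pos 18: w in {0,4}, choose 4; 4->4 ok
  pos 19: z in {1}, choose 1; 4->1 ok
  pos 20: w in {0,4}, choose 4; 1->4 ok
  pos 21: x in {2,3}, choose 2; 4->2 ok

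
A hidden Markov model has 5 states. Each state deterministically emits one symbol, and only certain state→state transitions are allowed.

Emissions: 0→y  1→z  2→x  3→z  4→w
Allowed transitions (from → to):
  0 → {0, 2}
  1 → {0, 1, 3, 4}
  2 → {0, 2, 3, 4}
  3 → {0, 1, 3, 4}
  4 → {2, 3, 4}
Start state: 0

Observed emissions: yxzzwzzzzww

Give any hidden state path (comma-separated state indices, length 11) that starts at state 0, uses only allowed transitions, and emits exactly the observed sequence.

  pos 0: y in {0}, choose 0; start
  pos 1: x in {2}, choose 2; 0->2 ok
  pos 2: z in {1,3}, choose 3; 2->3 ok
  pos 3: z in {1,3}, choose 1; 3->1 ok
  pos 4: w in {4}, choose 4; 1->4 ok
  pos 5: z in {1,3}, choose 3; 4->3 ok
  pos 6: z in {1,3}, choose 1; 3->1 ok
  pos 7: z in {1,3}, choose 1; 1->1 ok
  pos 8: z in {1,3}, choose 3; 1->3 ok
  pos 9: w in {4}, choose 4; 3->4 ok
  pos 10: w in {4}, choose 4; 4->4 ok

0,2,3,1,4,3,1,1,3,4,4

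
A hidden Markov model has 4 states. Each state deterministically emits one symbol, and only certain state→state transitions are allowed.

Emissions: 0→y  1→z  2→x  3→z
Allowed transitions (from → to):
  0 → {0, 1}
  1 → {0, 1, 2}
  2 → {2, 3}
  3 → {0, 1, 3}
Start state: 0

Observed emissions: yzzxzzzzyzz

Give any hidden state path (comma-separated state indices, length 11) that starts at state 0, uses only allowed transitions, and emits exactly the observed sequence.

0,1,1,2,3,3,3,1,0,1,1

  0: obs=y cand={0} pick 0 [start]
  1: obs=z cand={1,3} pick 1 [0->1 ok]
  2: obs=z cand={1,3} pick 1 [1->1 ok]
  3: obs=x cand={2} pick 2 [1->2 ok]
  4: obs=z cand={1,3} pick 3 [2->3 ok]
  5: obs=z cand={1,3} pick 3 [3->3 ok]
  6: obs=z cand={1,3} pick 3 [3->3 ok]
  7: obs=z cand={1,3} pick 1 [3->1 ok]
  8: obs=y cand={0} pick 0 [1->0 ok]
  9: obs=z cand={1,3} pick 1 [0->1 ok]
  10: obs=z cand={1,3} pick 1 [1->1 ok]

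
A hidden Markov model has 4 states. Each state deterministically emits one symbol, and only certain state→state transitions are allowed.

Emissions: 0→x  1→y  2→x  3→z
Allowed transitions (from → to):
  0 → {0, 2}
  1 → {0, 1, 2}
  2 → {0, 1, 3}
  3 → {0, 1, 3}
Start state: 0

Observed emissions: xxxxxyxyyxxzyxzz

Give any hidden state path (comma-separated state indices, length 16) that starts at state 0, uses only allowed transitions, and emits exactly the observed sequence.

  [0] x  {0,2}  => 0  start
  [1] x  {0,2}  => 0  0->0 ok
  [2] x  {0,2}  => 0  0->0 ok
  [3] x  {0,2}  => 0  0->0 ok
  [4] x  {0,2}  => 2  0->2 ok
  [5] y  {1}  => 1  2->1 ok
  [6] x  {0,2}  => 2  1->2 ok
  [7] y  {1}  => 1  2->1 ok
  [8] y  {1}  => 1  1->1 ok
  [9] x  {0,2}  => 0  1->0 ok
  [10] x  {0,2}  => 2  0->2 ok
  [11] z  {3}  => 3  2->3 ok
  [12] y  {1}  => 1  3->1 ok
  [13] x  {0,2}  => 2  1->2 ok
  [14] z  {3}  => 3  2->3 ok
  [15] z  {3}  => 3  3->3 ok

0,0,0,0,2,1,2,1,1,0,2,3,1,2,3,3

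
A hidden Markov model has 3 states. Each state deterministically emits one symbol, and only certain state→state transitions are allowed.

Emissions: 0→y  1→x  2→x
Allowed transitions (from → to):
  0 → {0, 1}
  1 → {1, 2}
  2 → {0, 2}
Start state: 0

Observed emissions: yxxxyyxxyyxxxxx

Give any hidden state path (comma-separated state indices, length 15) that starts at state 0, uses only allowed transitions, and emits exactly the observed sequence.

  [0] y  {0}  => 0  start
  [1] x  {1,2}  => 1  0->1 ok
  [2] x  {1,2}  => 2  1->2 ok
  [3] x  {1,2}  => 2  2->2 ok
  [4] y  {0}  => 0  2->0 ok
  [5] y  {0}  => 0  0->0 ok
  [6] x  {1,2}  => 1  0->1 ok
  [7] x  {1,2}  => 2  1->2 ok
  [8] y  {0}  => 0  2->0 ok
  [9] y  {0}  => 0  0->0 ok
  [10] x  {1,2}  => 1  0->1 ok
  [11] x  {1,2}  => 1  1->1 ok
  [12] x  {1,2}  => 1  1->1 ok
  [13] x  {1,2}  => 1  1->1 ok
  [14] x  {1,2}  => 2  1->2 ok

0,1,2,2,0,0,1,2,0,0,1,1,1,1,2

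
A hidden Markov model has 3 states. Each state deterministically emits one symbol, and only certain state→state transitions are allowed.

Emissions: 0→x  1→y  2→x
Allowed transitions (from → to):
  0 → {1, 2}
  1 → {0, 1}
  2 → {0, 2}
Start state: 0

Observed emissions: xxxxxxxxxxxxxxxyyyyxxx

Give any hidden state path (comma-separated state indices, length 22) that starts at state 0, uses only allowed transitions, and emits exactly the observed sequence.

0,2,0,2,2,2,2,2,0,2,0,2,0,2,0,1,1,1,1,0,2,2

  t0 'x' -> {0,2}, take 0 (start)
  t1 'x' -> {0,2}, take 2 (0->2 ok)
  t2 'x' -> {0,2}, take 0 (2->0 ok)
  t3 'x' -> {0,2}, take 2 (0->2 ok)
  t4 'x' -> {0,2}, take 2 (2->2 ok)
  t5 'x' -> {0,2}, take 2 (2->2 ok)
  t6 'x' -> {0,2}, take 2 (2->2 ok)
  t7 'x' -> {0,2}, take 2 (2->2 ok)
  t8 'x' -> {0,2}, take 0 (2->0 ok)
  t9 'x' -> {0,2}, take 2 (0->2 ok)
  t10 'x' -> {0,2}, take 0 (2->0 ok)
  t11 'x' -> {0,2}, take 2 (0->2 ok)
  t12 'x' -> {0,2}, take 0 (2->0 ok)
  t13 'x' -> {0,2}, take 2 (0->2 ok)
  t14 'x' -> {0,2}, take 0 (2->0 ok)
  t15 'y' -> {1}, take 1 (0->1 ok)
  t16 'y' -> {1}, take 1 (1->1 ok)
  t17 'y' -> {1}, take 1 (1->1 ok)
  t18 'y' -> {1}, take 1 (1->1 ok)
  t19 'x' -> {0,2}, take 0 (1->0 ok)
  t20 'x' -> {0,2}, take 2 (0->2 ok)
  t21 'x' -> {0,2}, take 2 (2->2 ok)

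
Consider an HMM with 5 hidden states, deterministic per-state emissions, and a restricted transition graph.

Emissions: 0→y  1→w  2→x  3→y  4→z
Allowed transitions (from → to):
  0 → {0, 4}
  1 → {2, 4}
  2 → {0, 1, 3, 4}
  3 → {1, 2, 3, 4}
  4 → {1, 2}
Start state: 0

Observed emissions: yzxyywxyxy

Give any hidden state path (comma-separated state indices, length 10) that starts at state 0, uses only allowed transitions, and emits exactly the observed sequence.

0,4,2,3,3,1,2,3,2,0

  [0] y  {0,3}  => 0  start
  [1] z  {4}  => 4  0->4 ok
  [2] x  {2}  => 2  4->2 ok
  [3] y  {0,3}  => 3  2->3 ok
  [4] y  {0,3}  => 3  3->3 ok
  [5] w  {1}  => 1  3->1 ok
  [6] x  {2}  => 2  1->2 ok
  [7] y  {0,3}  => 3  2->3 ok
  [8] x  {2}  => 2  3->2 ok
  [9] y  {0,3}  => 0  2->0 ok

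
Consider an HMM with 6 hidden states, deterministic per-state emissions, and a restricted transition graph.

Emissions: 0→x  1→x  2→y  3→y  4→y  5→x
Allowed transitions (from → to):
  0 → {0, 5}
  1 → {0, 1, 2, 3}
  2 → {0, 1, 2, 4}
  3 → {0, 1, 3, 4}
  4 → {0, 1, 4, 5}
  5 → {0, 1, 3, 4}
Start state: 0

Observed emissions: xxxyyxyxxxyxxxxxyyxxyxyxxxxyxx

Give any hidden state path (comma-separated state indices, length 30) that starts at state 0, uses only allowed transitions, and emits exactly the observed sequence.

0,5,1,2,4,1,3,0,0,5,4,0,0,0,0,5,3,4,0,5,4,1,2,0,0,0,5,4,0,0

  pos 0: x in {0,1,5}, choose 0; start
  pos 1: x in {0,1,5}, choose 5; 0->5 ok
  pos 2: x in {0,1,5}, choose 1; 5->1 ok
  pos 3: y in {2,3,4}, choose 2; 1->2 ok
  pos 4: y in {2,3,4}, choose 4; 2->4 ok
  pos 5: x in {0,1,5}, choose 1; 4->1 ok
  pos 6: y in {2,3,4}, choose 3; 1->3 ok
  pos 7: x in {0,1,5}, choose 0; 3->0 ok
  pos 8: x in {0,1,5}, choose 0; 0->0 ok
  pos 9: x in {0,1,5}, choose 5; 0->5 ok
  pos 10: y in {2,3,4}, choose 4; 5->4 ok
  pos 11: x in {0,1,5}, choose 0; 4->0 ok
  pos 12: x in {0,1,5}, choose 0; 0->0 ok
  pos 13: x in {0,1,5}, choose 0; 0->0 ok
  pos 14: x in {0,1,5}, choose 0; 0->0 ok
  pos 15: x in {0,1,5}, choose 5; 0->5 ok
  pos 16: y in {2,3,4}, choose 3; 5->3 ok
  pos 17: y in {2,3,4}, choose 4; 3->4 ok
  pos 18: x in {0,1,5}, choose 0; 4->0 ok
  pos 19: x in {0,1,5}, choose 5; 0->5 ok
  pos 20: y in {2,3,4}, choose 4; 5->4 ok
  pos 21: x in {0,1,5}, choose 1; 4->1 ok
  pos 22: y in {2,3,4}, choose 2; 1->2 ok
  pos 23: x in {0,1,5}, choose 0; 2->0 ok
  pos 24: x in {0,1,5}, choose 0; 0->0 ok
  pos 25: x in {0,1,5}, choose 0; 0->0 ok
  pos 26: x in {0,1,5}, choose 5; 0->5 ok
  pos 27: y in {2,3,4}, choose 4; 5->4 ok
  pos 28: x in {0,1,5}, choose 0; 4->0 ok
  pos 29: x in {0,1,5}, choose 0; 0->0 ok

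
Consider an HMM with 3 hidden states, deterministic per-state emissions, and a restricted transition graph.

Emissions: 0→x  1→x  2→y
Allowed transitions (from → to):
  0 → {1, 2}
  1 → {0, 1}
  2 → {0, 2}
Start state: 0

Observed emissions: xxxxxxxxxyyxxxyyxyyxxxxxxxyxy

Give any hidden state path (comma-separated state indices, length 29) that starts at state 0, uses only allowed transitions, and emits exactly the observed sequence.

  t0 'x' -> {0,1}, take 0 (start)
  t1 'x' -> {0,1}, take 1 (0->1 ok)
  t2 'x' -> {0,1}, take 1 (1->1 ok)
  t3 'x' -> {0,1}, take 1 (1->1 ok)
  t4 'x' -> {0,1}, take 0 (1->0 ok)
  t5 'x' -> {0,1}, take 1 (0->1 ok)
  t6 'x' -> {0,1}, take 0 (1->0 ok)
  t7 'x' -> {0,1}, take 1 (0->1 ok)
  t8 'x' -> {0,1}, take 0 (1->0 ok)
  t9 'y' -> {2}, take 2 (0->2 ok)
  t10 'y' -> {2}, take 2 (2->2 ok)
  t11 'x' -> {0,1}, take 0 (2->0 ok)
  t12 'x' -> {0,1}, take 1 (0->1 ok)
  t13 'x' -> {0,1}, take 0 (1->0 ok)
  t14 'y' -> {2}, take 2 (0->2 ok)
  t15 'y' -> {2}, take 2 (2->2 ok)
  t16 'x' -> {0,1}, take 0 (2->0 ok)
  t17 'y' -> {2}, take 2 (0->2 ok)
  t18 'y' -> {2}, take 2 (2->2 ok)
  t19 'x' -> {0,1}, take 0 (2->0 ok)
  t20 'x' -> {0,1}, take 1 (0->1 ok)
  t21 'x' -> {0,1}, take 0 (1->0 ok)
  t22 'x' -> {0,1}, take 1 (0->1 ok)
  t23 'x' -> {0,1}, take 1 (1->1 ok)
  t24 'x' -> {0,1}, take 1 (1->1 ok)
  t25 'x' -> {0,1}, take 0 (1->0 ok)
  t26 'y' -> {2}, take 2 (0->2 ok)
  t27 'x' -> {0,1}, take 0 (2->0 ok)
  t28 'y' -> {2}, take 2 (0->2 ok)

0,1,1,1,0,1,0,1,0,2,2,0,1,0,2,2,0,2,2,0,1,0,1,1,1,0,2,0,2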